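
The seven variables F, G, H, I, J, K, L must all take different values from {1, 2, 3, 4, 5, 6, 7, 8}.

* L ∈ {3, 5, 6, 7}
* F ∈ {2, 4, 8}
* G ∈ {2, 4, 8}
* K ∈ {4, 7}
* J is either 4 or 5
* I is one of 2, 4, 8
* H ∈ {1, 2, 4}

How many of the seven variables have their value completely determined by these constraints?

F, G, I share exactly the 3 values {2, 4, 8}; by pigeonhole those values go to them, so strike 2, 4, 8 from H, J, K.
H's domain is down to {1}, so H = 1.
J must be 5 (only option left). So L can't be 5.
That leaves K = 7. Strike 7 from L.
Determined: H=1, J=5, K=7. The other variables each still have more than one consistent value. That makes 3.

3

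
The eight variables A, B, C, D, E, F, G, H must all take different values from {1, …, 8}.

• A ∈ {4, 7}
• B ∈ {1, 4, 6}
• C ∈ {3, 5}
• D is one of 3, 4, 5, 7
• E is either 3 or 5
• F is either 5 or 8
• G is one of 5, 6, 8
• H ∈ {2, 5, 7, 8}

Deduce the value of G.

6

Among the 8 variables, 1 fits only B (and all 8 values in {1, 2, 3, 4, 5, 6, 7, 8} must be used), so B = 1.
Among the 7 still-open variables, 2 fits only H (and all 7 values in {2, 3, 4, 5, 6, 7, 8} must be used), so H = 2.
Among the 6 still-open variables, 6 fits only G (and all 6 values in {3, 4, 5, 6, 7, 8} must be used), so G = 6.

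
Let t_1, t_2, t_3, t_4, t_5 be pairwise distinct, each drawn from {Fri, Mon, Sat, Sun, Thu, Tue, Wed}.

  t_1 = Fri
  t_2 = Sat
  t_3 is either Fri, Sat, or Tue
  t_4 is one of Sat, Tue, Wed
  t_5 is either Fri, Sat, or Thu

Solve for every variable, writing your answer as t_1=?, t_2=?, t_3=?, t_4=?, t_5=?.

t_1 must be Fri (only option left). So t_3, t_5 can't be Fri.
That leaves t_2 = Sat. Eliminate Sat elsewhere: t_3, t_4, t_5.
t_3 has just one choice, so t_3 = Tue. Remove Tue from t_4.
t_4 has just one choice, so t_4 = Wed.
t_5 must be Thu (only option left).

t_1=Fri, t_2=Sat, t_3=Tue, t_4=Wed, t_5=Thu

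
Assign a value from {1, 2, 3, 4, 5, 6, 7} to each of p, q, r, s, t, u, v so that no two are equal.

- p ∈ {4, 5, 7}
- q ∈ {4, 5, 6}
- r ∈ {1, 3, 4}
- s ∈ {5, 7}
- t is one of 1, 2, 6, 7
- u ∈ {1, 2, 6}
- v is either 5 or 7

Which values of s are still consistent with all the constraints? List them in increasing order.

5, 7

Among the 7 variables, 3 fits only r (and all 7 values in {1, 2, 3, 4, 5, 6, 7} must be used), so r = 3.
s and v between them cover only {5, 7} — a naked pair. Remove those values from p, q, t.
That leaves p = 4. Remove 4 from q.
q has just one choice, so q = 6. So t, u can't be 6.
No further eliminations apply; s can still be any of 5, 7.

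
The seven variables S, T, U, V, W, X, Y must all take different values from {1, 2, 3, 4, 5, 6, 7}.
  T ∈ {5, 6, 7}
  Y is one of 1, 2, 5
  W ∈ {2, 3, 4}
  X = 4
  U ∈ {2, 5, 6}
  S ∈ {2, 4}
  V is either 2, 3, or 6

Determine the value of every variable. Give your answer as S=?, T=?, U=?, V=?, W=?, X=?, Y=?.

S=2, T=7, U=5, V=6, W=3, X=4, Y=1

X's domain is down to {4}, so X = 4. Strike 4 from S, W.
S must be 2 (only option left). So U, V, W, Y can't be 2.
W must be 3 (only option left). Strike 3 from V.
That leaves V = 6. Eliminate 6 elsewhere: T, U.
U must be 5 (only option left). Remove 5 from T, Y.
Y must be 1 (only option left).
T must be 7 (only option left).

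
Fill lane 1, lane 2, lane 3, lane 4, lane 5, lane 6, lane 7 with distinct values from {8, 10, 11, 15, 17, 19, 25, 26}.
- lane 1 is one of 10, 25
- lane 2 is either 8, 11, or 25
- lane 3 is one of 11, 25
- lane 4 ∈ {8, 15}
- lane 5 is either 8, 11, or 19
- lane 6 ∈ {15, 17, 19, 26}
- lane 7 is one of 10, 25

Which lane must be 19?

lane 5

The 2 variables lane 1 and lane 7 are confined to {10, 25}, which locks those values in; drop them from lane 2, lane 3.
That leaves lane 3 = 11. Eliminate 11 elsewhere: lane 2, lane 5.
That leaves lane 2 = 8. So lane 4, lane 5 can't be 8.
So 19 goes to lane 5.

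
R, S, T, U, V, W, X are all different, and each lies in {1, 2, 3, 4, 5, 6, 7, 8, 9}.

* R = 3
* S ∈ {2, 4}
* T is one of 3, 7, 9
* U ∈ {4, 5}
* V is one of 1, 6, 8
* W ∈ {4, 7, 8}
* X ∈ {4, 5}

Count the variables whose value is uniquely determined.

2

R has just one choice, so R = 3. Remove 3 from T.
The 2 variables U and X are confined to {4, 5}, which locks those values in; drop them from S, W.
That leaves S = 2.
Determined: R=3, S=2. The other variables each still have more than one consistent value. That makes 2.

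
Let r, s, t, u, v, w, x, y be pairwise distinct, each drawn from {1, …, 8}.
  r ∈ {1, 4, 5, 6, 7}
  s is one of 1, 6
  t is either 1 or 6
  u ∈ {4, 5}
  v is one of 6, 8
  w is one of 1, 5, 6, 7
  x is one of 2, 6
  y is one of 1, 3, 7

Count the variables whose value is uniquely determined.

3

The 8 variables draw from only 8 values {1, 2, 3, 4, 5, 6, 7, 8}, so each is used; only x can be 2, hence x = 2.
The 7 still-open variables together cover exactly {1, 3, 4, 5, 6, 7, 8} — 7 values for 7 variables — and 3 appears only in y's list, so y = 3.
The 6 still-open variables together cover exactly {1, 4, 5, 6, 7, 8} — 6 values for 6 variables — and 8 appears only in v's list, so v = 8.
s and t share exactly the 2 values {1, 6}; by pigeonhole those values go to them, so strike 1, 6 from r, w.
Determined: v=8, x=2, y=3. The other variables each still have more than one consistent value. That makes 3.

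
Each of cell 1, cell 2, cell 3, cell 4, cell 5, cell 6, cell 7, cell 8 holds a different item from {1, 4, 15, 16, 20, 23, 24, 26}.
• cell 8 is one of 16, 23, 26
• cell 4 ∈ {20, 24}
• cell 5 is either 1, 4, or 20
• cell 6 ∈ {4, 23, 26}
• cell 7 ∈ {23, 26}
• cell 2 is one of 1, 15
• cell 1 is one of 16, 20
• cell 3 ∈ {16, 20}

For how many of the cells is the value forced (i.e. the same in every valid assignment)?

4

Among the 8 variables, 15 fits only cell 2 (and all 8 values in {1, 4, 15, 16, 20, 23, 24, 26} must be used), so cell 2 = 15.
Among the 7 still-open variables, 1 fits only cell 5 (and all 7 values in {1, 4, 16, 20, 23, 24, 26} must be used), so cell 5 = 1.
Among the 6 still-open variables, 4 fits only cell 6 (and all 6 values in {4, 16, 20, 23, 24, 26} must be used), so cell 6 = 4.
The 5 still-open variables draw from only 5 values {16, 20, 23, 24, 26}, so each is used; only cell 4 can be 24, hence cell 4 = 24.
cell 1 and cell 3 share exactly the 2 values {16, 20}; by pigeonhole those values go to them, so strike 16, 20 from cell 8.
Determined: cell 2=15, cell 4=24, cell 5=1, cell 6=4. The other cells each still have more than one consistent value. That makes 4.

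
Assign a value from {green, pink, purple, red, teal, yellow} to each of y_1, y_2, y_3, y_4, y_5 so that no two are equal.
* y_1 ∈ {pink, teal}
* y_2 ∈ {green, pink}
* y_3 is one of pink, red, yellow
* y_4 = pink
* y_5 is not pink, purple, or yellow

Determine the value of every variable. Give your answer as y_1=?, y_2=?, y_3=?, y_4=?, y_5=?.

y_1=teal, y_2=green, y_3=yellow, y_4=pink, y_5=red

y_4's domain is down to {pink}, so y_4 = pink. Strike pink from y_1, y_2, y_3.
y_1's domain is down to {teal}, so y_1 = teal. So y_5 can't be teal.
y_2 must be green (only option left). Strike green from y_5.
y_5's domain is down to {red}, so y_5 = red. Remove red from y_3.
y_3 has just one choice, so y_3 = yellow.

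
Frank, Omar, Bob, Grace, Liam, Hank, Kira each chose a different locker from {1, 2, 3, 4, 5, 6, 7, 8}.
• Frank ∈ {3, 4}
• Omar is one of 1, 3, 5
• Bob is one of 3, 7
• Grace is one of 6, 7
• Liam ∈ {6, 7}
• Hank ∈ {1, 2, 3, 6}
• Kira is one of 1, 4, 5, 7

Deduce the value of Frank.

The 7 variables draw from only 7 values {1, 2, 3, 4, 5, 6, 7}, so each is used; only Hank can be 2, hence Hank = 2.
The 2 variables Grace and Liam are confined to {6, 7}, which locks those values in; drop them from Bob, Kira.
That leaves Bob = 3. Eliminate 3 elsewhere: Frank, Omar.
So Frank = 4.

4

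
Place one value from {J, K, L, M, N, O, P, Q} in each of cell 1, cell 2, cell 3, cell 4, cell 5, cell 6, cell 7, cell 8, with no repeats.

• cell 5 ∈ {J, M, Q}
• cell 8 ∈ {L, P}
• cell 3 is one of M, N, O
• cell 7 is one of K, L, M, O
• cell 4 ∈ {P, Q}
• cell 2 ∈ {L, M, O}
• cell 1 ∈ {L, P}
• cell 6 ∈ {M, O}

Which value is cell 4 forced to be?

The 8 variables draw from only 8 values {J, K, L, M, N, O, P, Q}, so each is used; only cell 5 can be J, hence cell 5 = J.
Among the 7 still-open variables, K fits only cell 7 (and all 7 values in {K, L, M, N, O, P, Q} must be used), so cell 7 = K.
The 6 still-open variables together cover exactly {L, M, N, O, P, Q} — 6 values for 6 variables — and N appears only in cell 3's list, so cell 3 = N.
The 5 still-open variables together cover exactly {L, M, O, P, Q} — 5 values for 5 variables — and Q appears only in cell 4's list, so cell 4 = Q.

Q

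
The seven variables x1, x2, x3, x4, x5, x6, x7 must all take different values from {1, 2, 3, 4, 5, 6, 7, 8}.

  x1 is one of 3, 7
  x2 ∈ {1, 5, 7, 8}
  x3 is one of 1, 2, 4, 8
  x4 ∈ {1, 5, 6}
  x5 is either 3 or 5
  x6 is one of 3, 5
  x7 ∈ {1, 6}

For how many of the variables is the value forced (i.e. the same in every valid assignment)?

2

x5 and x6 between them cover only {3, 5} — a naked pair. Remove those values from x1, x2, x4.
That leaves x1 = 7. So x2 can't be 7.
The 2 variables x4 and x7 are confined to {1, 6}, which locks those values in; drop them from x2, x3.
x2 has just one choice, so x2 = 8. Eliminate 8 elsewhere: x3.
Determined: x1=7, x2=8. The other variables each still have more than one consistent value. That makes 2.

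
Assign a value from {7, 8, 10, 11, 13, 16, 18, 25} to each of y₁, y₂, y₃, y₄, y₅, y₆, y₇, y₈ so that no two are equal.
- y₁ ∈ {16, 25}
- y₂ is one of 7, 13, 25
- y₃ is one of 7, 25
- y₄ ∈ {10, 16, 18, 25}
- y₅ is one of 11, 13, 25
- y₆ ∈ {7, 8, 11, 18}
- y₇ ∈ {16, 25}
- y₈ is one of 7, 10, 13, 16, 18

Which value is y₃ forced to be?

The 8 variables together cover exactly {7, 8, 10, 11, 13, 16, 18, 25} — 8 values for 8 variables — and 8 appears only in y₆'s list, so y₆ = 8.
The 7 still-open variables draw from only 7 values {7, 10, 11, 13, 16, 18, 25}, so each is used; only y₅ can be 11, hence y₅ = 11.
y₁ and y₇ between them cover only {16, 25} — a naked pair. Remove those values from y₂, y₃, y₄, y₈.
So y₃ = 7.

7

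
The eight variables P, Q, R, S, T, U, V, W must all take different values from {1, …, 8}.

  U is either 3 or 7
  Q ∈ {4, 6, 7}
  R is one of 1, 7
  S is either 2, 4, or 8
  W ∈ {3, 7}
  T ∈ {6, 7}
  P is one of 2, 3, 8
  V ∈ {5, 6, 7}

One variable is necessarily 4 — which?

Among the 8 variables, 1 fits only R (and all 8 values in {1, 2, 3, 4, 5, 6, 7, 8} must be used), so R = 1.
Among the 7 still-open variables, 5 fits only V (and all 7 values in {2, 3, 4, 5, 6, 7, 8} must be used), so V = 5.
U and W between them cover only {3, 7} — a naked pair. Remove those values from P, Q, T.
T must be 6 (only option left). So Q can't be 6.
So 4 goes to Q.

Q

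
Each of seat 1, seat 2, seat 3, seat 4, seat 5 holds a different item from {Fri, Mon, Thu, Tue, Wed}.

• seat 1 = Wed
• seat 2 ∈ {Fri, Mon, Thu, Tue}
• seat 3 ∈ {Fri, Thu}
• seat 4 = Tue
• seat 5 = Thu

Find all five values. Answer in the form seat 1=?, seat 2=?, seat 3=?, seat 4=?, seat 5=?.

seat 1 must be Wed (only option left).
seat 4 must be Tue (only option left). So seat 2 can't be Tue.
seat 5 must be Thu (only option left). Remove Thu from seat 2, seat 3.
That leaves seat 3 = Fri. So seat 2 can't be Fri.
That leaves seat 2 = Mon.

seat 1=Wed, seat 2=Mon, seat 3=Fri, seat 4=Tue, seat 5=Thu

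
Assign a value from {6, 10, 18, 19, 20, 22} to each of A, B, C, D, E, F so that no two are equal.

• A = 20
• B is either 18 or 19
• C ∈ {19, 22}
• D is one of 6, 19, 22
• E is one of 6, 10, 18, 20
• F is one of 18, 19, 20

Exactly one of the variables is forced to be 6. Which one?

A's domain is down to {20}, so A = 20. Strike 20 from E, F.
Among the 5 still-open variables, 10 fits only E (and all 5 values in {6, 10, 18, 19, 22} must be used), so E = 10.
Among the 4 still-open variables, 6 fits only D (and all 4 values in {6, 18, 19, 22} must be used), so D = 6.

D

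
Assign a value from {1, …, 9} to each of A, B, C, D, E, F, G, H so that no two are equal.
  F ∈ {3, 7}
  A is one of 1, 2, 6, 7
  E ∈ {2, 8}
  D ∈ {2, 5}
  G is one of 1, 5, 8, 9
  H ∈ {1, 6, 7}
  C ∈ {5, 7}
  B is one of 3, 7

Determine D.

Among the 8 variables, 9 fits only G (and all 8 values in {1, 2, 3, 5, 6, 7, 8, 9} must be used), so G = 9.
Among the 7 still-open variables, 8 fits only E (and all 7 values in {1, 2, 3, 5, 6, 7, 8} must be used), so E = 8.
The 2 variables B and F are confined to {3, 7}, which locks those values in; drop them from A, C, H.
C has just one choice, so C = 5. So D can't be 5.
So D = 2.

2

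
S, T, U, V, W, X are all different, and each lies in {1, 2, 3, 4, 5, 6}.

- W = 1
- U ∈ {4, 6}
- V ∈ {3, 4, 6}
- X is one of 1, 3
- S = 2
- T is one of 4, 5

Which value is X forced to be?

3

S's domain is down to {2}, so S = 2.
W's domain is down to {1}, so W = 1. So X can't be 1.
So X = 3.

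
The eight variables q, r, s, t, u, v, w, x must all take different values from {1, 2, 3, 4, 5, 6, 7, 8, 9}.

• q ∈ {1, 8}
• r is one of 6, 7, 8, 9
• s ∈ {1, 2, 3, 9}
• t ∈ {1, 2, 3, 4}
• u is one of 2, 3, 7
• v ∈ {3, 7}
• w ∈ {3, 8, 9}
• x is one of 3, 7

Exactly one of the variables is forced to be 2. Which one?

u

The 8 variables draw from only 8 values {1, 2, 3, 4, 6, 7, 8, 9}, so each is used; only t can be 4, hence t = 4.
The 7 still-open variables together cover exactly {1, 2, 3, 6, 7, 8, 9} — 7 values for 7 variables — and 6 appears only in r's list, so r = 6.
v and x between them cover only {3, 7} — a naked pair. Remove those values from s, u, w.
So 2 goes to u.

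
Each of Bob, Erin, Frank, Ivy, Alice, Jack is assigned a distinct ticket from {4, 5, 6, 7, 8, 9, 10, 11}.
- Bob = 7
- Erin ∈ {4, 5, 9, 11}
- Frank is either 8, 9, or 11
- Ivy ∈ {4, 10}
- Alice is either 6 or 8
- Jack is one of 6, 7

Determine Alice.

8

Bob must be 7 (only option left). Remove 7 from Jack.
Jack's domain is down to {6}, so Jack = 6. Eliminate 6 elsewhere: Alice.
So Alice = 8.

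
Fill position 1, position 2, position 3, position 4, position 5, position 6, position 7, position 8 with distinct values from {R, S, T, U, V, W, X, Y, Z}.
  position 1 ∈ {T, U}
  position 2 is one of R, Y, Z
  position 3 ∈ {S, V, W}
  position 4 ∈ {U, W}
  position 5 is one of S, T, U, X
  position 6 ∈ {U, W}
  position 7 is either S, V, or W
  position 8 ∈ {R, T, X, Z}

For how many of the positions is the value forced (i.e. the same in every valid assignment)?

position 4 and position 6 share exactly the 2 values {U, W}; by pigeonhole those values go to them, so strike U, W from position 1, position 3, position 5, position 7.
position 1's domain is down to {T}, so position 1 = T. Eliminate T elsewhere: position 5, position 8.
position 3 and position 7 between them cover only {S, V} — a naked pair. Remove those values from position 5.
position 5 must be X (only option left). Remove X from position 8.
Determined: position 1=T, position 5=X. The other positions each still have more than one consistent value. That makes 2.

2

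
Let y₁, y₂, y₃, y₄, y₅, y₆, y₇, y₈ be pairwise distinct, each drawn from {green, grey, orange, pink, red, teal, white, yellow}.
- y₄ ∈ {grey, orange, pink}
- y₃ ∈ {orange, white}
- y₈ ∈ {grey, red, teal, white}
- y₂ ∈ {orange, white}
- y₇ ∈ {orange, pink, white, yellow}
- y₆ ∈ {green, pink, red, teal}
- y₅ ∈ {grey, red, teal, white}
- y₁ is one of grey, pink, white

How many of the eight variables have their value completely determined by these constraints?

The 8 variables draw from only 8 values {green, grey, orange, pink, red, teal, white, yellow}, so each is used; only y₆ can be green, hence y₆ = green.
The 7 still-open variables draw from only 7 values {grey, orange, pink, red, teal, white, yellow}, so each is used; only y₇ can be yellow, hence y₇ = yellow.
y₂ and y₃ between them cover only {orange, white} — a naked pair. Remove those values from y₁, y₄, y₅, y₈.
y₁ and y₄ between them cover only {grey, pink} — a naked pair. Remove those values from y₅, y₈.
Determined: y₆=green, y₇=yellow. The other variables each still have more than one consistent value. That makes 2.

2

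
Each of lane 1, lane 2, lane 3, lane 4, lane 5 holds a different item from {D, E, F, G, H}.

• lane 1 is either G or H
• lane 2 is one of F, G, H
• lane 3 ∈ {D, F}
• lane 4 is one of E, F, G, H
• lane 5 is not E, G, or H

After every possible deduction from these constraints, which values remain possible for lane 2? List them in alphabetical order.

Among the 5 variables, E fits only lane 4 (and all 5 values in {D, E, F, G, H} must be used), so lane 4 = E.
The 2 variables lane 3 and lane 5 are confined to {D, F}, which locks those values in; drop them from lane 2.
No further eliminations apply; lane 2 can still be any of G, H.

G, H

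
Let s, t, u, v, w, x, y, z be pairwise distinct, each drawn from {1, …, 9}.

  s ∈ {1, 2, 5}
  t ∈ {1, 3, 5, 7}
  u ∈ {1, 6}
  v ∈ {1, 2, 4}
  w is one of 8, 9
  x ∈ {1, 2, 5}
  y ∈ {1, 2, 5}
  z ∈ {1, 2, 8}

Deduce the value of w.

s, x, y share exactly the 3 values {1, 2, 5}; by pigeonhole those values go to them, so strike 1, 2, 5 from t, u, v, z.
u's domain is down to {6}, so u = 6.
v must be 4 (only option left).
That leaves z = 8. So w can't be 8.
So w = 9.

9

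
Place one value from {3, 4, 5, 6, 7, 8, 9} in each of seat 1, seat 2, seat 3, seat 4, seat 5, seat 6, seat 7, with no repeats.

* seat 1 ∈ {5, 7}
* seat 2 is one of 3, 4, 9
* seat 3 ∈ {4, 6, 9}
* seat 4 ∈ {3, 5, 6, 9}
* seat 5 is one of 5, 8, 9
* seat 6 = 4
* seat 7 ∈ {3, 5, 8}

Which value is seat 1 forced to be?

7

seat 6's domain is down to {4}, so seat 6 = 4. Remove 4 from seat 2, seat 3.
Among the 6 still-open variables, 7 fits only seat 1 (and all 6 values in {3, 5, 6, 7, 8, 9} must be used), so seat 1 = 7.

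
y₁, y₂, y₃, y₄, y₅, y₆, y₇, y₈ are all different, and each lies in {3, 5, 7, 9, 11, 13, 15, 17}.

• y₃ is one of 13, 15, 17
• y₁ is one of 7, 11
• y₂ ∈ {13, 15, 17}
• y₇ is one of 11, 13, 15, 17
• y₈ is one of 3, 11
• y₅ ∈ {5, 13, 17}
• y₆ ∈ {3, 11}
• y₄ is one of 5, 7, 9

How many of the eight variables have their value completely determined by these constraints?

The 8 variables together cover exactly {3, 5, 7, 9, 11, 13, 15, 17} — 8 values for 8 variables — and 9 appears only in y₄'s list, so y₄ = 9.
The 7 still-open variables draw from only 7 values {3, 5, 7, 11, 13, 15, 17}, so each is used; only y₅ can be 5, hence y₅ = 5.
The 6 still-open variables draw from only 6 values {3, 7, 11, 13, 15, 17}, so each is used; only y₁ can be 7, hence y₁ = 7.
y₆ and y₈ share exactly the 2 values {3, 11}; by pigeonhole those values go to them, so strike 3, 11 from y₇.
Determined: y₁=7, y₄=9, y₅=5. The other variables each still have more than one consistent value. That makes 3.

3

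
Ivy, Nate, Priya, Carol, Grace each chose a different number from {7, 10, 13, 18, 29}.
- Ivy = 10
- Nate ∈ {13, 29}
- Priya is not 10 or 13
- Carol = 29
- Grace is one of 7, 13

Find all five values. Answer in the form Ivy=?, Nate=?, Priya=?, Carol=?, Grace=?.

Ivy's domain is down to {10}, so Ivy = 10.
Carol's domain is down to {29}, so Carol = 29. So Nate, Priya can't be 29.
Nate's domain is down to {13}, so Nate = 13. Remove 13 from Grace.
Grace's domain is down to {7}, so Grace = 7. Remove 7 from Priya.
Priya's domain is down to {18}, so Priya = 18.

Ivy=10, Nate=13, Priya=18, Carol=29, Grace=7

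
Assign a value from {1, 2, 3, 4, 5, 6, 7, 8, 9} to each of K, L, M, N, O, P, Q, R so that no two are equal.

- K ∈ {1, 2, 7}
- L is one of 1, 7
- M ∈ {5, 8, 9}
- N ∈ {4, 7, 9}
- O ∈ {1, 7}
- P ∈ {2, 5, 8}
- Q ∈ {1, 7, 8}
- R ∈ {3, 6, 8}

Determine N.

4

L and O between them cover only {1, 7} — a naked pair. Remove those values from K, N, Q.
K's domain is down to {2}, so K = 2. Remove 2 from P.
Q's domain is down to {8}, so Q = 8. Remove 8 from M, P, R.
That leaves P = 5. Eliminate 5 elsewhere: M.
M has just one choice, so M = 9. So N can't be 9.
So N = 4.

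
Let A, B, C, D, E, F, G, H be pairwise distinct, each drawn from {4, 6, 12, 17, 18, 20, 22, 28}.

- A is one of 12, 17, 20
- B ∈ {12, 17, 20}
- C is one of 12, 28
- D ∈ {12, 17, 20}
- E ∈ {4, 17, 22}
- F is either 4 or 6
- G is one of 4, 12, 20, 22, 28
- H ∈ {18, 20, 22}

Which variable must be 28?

C

The 8 variables draw from only 8 values {4, 6, 12, 17, 18, 20, 22, 28}, so each is used; only F can be 6, hence F = 6.
The 7 still-open variables draw from only 7 values {4, 12, 17, 18, 20, 22, 28}, so each is used; only H can be 18, hence H = 18.
A, B, D share exactly the 3 values {12, 17, 20}; by pigeonhole those values go to them, so strike 12, 17, 20 from C, E, G.
So 28 goes to C.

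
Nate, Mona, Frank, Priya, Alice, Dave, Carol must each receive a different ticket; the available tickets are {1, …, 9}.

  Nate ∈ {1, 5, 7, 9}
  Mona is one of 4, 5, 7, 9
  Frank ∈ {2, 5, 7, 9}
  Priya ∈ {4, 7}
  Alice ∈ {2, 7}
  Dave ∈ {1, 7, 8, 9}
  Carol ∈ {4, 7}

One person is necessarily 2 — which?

Among the 7 variables, 8 fits only Dave (and all 7 values in {1, 2, 4, 5, 7, 8, 9} must be used), so Dave = 8.
The 6 still-open variables together cover exactly {1, 2, 4, 5, 7, 9} — 6 values for 6 variables — and 1 appears only in Nate's list, so Nate = 1.
Priya and Carol between them cover only {4, 7} — a naked pair. Remove those values from Mona, Frank, Alice.
So 2 goes to Alice.

Alice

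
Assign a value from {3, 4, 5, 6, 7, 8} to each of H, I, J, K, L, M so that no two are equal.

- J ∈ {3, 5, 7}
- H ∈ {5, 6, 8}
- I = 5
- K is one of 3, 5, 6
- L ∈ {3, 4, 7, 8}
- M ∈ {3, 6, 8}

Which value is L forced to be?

4

I must be 5 (only option left). Remove 5 from H, J, K.
The 5 still-open variables together cover exactly {3, 4, 6, 7, 8} — 5 values for 5 variables — and 4 appears only in L's list, so L = 4.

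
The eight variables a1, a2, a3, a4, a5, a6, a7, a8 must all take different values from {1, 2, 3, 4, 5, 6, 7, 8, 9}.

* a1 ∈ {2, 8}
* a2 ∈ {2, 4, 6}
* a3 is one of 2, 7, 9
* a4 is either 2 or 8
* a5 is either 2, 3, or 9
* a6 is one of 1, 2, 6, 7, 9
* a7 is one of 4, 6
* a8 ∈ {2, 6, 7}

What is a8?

The 8 variables together cover exactly {1, 2, 3, 4, 6, 7, 8, 9} — 8 values for 8 variables — and 1 appears only in a6's list, so a6 = 1.
Among the 7 still-open variables, 3 fits only a5 (and all 7 values in {2, 3, 4, 6, 7, 8, 9} must be used), so a5 = 3.
Among the 6 still-open variables, 9 fits only a3 (and all 6 values in {2, 4, 6, 7, 8, 9} must be used), so a3 = 9.
The 5 still-open variables draw from only 5 values {2, 4, 6, 7, 8}, so each is used; only a8 can be 7, hence a8 = 7.

7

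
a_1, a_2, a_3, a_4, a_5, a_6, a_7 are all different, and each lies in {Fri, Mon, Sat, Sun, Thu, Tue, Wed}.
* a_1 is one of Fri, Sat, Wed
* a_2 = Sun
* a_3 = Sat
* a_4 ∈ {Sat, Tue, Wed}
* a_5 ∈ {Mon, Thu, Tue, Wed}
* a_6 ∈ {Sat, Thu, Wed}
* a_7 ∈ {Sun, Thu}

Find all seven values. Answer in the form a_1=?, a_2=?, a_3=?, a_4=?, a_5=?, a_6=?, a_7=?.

a_2 must be Sun (only option left). Remove Sun from a_7.
a_3's domain is down to {Sat}, so a_3 = Sat. Remove Sat from a_1, a_4, a_6.
a_7's domain is down to {Thu}, so a_7 = Thu. Remove Thu from a_5, a_6.
a_6's domain is down to {Wed}, so a_6 = Wed. Eliminate Wed elsewhere: a_1, a_4, a_5.
That leaves a_1 = Fri.
a_4 has just one choice, so a_4 = Tue. So a_5 can't be Tue.
a_5's domain is down to {Mon}, so a_5 = Mon.

a_1=Fri, a_2=Sun, a_3=Sat, a_4=Tue, a_5=Mon, a_6=Wed, a_7=Thu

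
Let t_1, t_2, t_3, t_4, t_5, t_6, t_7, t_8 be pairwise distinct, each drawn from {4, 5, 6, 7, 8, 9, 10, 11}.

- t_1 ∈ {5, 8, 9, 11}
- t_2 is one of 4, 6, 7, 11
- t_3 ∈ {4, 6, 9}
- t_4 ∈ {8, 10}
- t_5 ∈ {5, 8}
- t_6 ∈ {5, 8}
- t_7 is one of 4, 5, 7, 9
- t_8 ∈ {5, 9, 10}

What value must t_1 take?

11

t_5 and t_6 share exactly the 2 values {5, 8}; by pigeonhole those values go to them, so strike 5, 8 from t_1, t_4, t_7, t_8.
t_4's domain is down to {10}, so t_4 = 10. Eliminate 10 elsewhere: t_8.
t_8 must be 9 (only option left). Strike 9 from t_1, t_3, t_7.
So t_1 = 11.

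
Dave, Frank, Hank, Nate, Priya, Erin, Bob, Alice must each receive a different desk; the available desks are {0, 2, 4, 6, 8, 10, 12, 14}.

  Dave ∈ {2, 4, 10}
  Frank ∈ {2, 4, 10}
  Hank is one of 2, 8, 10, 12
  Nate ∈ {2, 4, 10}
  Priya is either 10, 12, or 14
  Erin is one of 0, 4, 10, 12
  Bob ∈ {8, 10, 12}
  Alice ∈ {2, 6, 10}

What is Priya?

14

The 8 variables draw from only 8 values {0, 2, 4, 6, 8, 10, 12, 14}, so each is used; only Erin can be 0, hence Erin = 0.
Among the 7 still-open variables, 6 fits only Alice (and all 7 values in {2, 4, 6, 8, 10, 12, 14} must be used), so Alice = 6.
The 6 still-open variables together cover exactly {2, 4, 8, 10, 12, 14} — 6 values for 6 variables — and 14 appears only in Priya's list, so Priya = 14.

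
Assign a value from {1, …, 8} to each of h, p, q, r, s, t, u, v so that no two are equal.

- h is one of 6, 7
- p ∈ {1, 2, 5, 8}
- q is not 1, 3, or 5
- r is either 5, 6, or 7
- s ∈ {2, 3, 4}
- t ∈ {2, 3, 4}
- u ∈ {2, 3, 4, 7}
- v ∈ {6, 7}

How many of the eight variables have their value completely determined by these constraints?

3

Among the 8 variables, 1 fits only p (and all 8 values in {1, 2, 3, 4, 5, 6, 7, 8} must be used), so p = 1.
Among the 7 still-open variables, 5 fits only r (and all 7 values in {2, 3, 4, 5, 6, 7, 8} must be used), so r = 5.
The 6 still-open variables draw from only 6 values {2, 3, 4, 6, 7, 8}, so each is used; only q can be 8, hence q = 8.
h and v share exactly the 2 values {6, 7}; by pigeonhole those values go to them, so strike 6, 7 from u.
Determined: p=1, q=8, r=5. The other variables each still have more than one consistent value. That makes 3.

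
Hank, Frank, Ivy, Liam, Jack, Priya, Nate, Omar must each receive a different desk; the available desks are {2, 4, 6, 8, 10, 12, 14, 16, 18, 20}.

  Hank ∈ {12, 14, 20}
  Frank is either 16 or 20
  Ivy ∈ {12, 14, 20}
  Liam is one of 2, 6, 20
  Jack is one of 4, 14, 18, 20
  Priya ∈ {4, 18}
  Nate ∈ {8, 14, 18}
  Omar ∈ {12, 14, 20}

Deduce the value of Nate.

The 3 variables Hank, Ivy, Omar are confined to {12, 14, 20}, which locks those values in; drop them from Frank, Liam, Jack, Nate.
Frank's domain is down to {16}, so Frank = 16.
The 2 variables Jack and Priya are confined to {4, 18}, which locks those values in; drop them from Nate.
So Nate = 8.

8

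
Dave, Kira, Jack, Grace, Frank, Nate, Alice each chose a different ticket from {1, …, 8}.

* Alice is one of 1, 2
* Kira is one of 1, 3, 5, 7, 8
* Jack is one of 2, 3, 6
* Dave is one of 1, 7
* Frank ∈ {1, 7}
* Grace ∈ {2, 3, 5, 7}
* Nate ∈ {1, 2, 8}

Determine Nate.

The 7 variables together cover exactly {1, 2, 3, 5, 6, 7, 8} — 7 values for 7 variables — and 6 appears only in Jack's list, so Jack = 6.
Dave and Frank share exactly the 2 values {1, 7}; by pigeonhole those values go to them, so strike 1, 7 from Kira, Grace, Nate, Alice.
Alice has just one choice, so Alice = 2. Remove 2 from Grace, Nate.
So Nate = 8.

8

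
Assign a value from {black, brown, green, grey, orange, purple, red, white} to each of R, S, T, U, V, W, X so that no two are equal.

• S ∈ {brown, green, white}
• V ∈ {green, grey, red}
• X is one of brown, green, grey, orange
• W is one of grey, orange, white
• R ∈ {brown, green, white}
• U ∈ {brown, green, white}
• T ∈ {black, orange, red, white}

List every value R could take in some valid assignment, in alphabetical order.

brown, green, white

Among the 7 variables, black fits only T (and all 7 values in {black, brown, green, grey, orange, red, white} must be used), so T = black.
The 6 still-open variables together cover exactly {brown, green, grey, orange, red, white} — 6 values for 6 variables — and red appears only in V's list, so V = red.
R, S, U share exactly the 3 values {brown, green, white}; by pigeonhole those values go to them, so strike brown, green, white from W, X.
No further eliminations apply; R can still be any of brown, green, white.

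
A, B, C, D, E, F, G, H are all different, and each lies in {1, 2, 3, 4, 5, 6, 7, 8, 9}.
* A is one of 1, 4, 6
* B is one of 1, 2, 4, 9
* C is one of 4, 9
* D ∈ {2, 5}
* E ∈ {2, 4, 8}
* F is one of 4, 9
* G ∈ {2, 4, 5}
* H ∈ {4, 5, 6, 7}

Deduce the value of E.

8

Among the 8 variables, 7 fits only H (and all 8 values in {1, 2, 4, 5, 6, 7, 8, 9} must be used), so H = 7.
The 7 still-open variables together cover exactly {1, 2, 4, 5, 6, 8, 9} — 7 values for 7 variables — and 6 appears only in A's list, so A = 6.
The 6 still-open variables draw from only 6 values {1, 2, 4, 5, 8, 9}, so each is used; only B can be 1, hence B = 1.
The 5 still-open variables draw from only 5 values {2, 4, 5, 8, 9}, so each is used; only E can be 8, hence E = 8.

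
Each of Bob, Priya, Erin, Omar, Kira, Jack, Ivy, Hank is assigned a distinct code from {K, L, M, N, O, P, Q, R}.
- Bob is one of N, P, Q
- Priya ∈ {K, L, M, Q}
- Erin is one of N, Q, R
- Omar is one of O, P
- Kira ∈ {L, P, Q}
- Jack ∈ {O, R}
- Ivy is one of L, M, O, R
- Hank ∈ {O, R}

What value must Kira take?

L

The 8 variables draw from only 8 values {K, L, M, N, O, P, Q, R}, so each is used; only Priya can be K, hence Priya = K.
The 7 still-open variables draw from only 7 values {L, M, N, O, P, Q, R}, so each is used; only Ivy can be M, hence Ivy = M.
Among the 6 still-open variables, L fits only Kira (and all 6 values in {L, N, O, P, Q, R} must be used), so Kira = L.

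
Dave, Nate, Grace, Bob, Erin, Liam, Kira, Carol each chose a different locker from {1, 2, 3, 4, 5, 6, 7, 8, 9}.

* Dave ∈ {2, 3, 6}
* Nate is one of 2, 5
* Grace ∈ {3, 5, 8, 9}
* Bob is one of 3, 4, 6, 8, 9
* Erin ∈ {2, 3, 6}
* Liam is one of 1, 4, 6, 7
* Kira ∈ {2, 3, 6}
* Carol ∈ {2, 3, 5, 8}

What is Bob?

4

Dave, Erin, Kira share exactly the 3 values {2, 3, 6}; by pigeonhole those values go to them, so strike 2, 3, 6 from Nate, Grace, Bob, Liam, Carol.
Nate has just one choice, so Nate = 5. Strike 5 from Grace, Carol.
Carol must be 8 (only option left). So Grace, Bob can't be 8.
Grace has just one choice, so Grace = 9. Remove 9 from Bob.
So Bob = 4.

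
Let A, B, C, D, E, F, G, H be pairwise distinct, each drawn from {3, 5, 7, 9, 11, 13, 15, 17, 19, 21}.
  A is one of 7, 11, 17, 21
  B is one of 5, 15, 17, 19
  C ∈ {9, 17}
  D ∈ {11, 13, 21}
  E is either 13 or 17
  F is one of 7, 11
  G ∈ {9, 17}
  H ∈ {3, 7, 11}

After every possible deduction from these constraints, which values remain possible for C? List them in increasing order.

9, 17

The 2 variables C and G are confined to {9, 17}, which locks those values in; drop them from A, B, E.
E must be 13 (only option left). Remove 13 from D.
A, D, F share exactly the 3 values {7, 11, 21}; by pigeonhole those values go to them, so strike 7, 11, 21 from H.
H's domain is down to {3}, so H = 3.
No further eliminations apply; C can still be any of 9, 17.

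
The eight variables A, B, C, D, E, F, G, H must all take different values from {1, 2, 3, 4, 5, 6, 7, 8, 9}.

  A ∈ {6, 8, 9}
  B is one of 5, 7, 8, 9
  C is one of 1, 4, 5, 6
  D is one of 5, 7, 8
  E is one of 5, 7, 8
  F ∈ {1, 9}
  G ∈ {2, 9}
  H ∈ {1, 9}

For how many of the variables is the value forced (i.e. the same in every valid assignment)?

3

The 8 variables together cover exactly {1, 2, 4, 5, 6, 7, 8, 9} — 8 values for 8 variables — and 2 appears only in G's list, so G = 2.
The 7 still-open variables draw from only 7 values {1, 4, 5, 6, 7, 8, 9}, so each is used; only C can be 4, hence C = 4.
Among the 6 still-open variables, 6 fits only A (and all 6 values in {1, 5, 6, 7, 8, 9} must be used), so A = 6.
F and H share exactly the 2 values {1, 9}; by pigeonhole those values go to them, so strike 1, 9 from B.
Determined: A=6, C=4, G=2. The other variables each still have more than one consistent value. That makes 3.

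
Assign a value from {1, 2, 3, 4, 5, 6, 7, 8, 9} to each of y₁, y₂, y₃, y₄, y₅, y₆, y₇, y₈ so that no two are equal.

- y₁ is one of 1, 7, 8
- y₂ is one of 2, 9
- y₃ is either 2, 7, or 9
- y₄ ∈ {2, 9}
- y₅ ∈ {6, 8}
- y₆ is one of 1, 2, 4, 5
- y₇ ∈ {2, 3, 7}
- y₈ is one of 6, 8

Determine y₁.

y₂ and y₄ share exactly the 2 values {2, 9}; by pigeonhole those values go to them, so strike 2, 9 from y₃, y₆, y₇.
That leaves y₃ = 7. Eliminate 7 elsewhere: y₁, y₇.
That leaves y₇ = 3.
y₅ and y₈ share exactly the 2 values {6, 8}; by pigeonhole those values go to them, so strike 6, 8 from y₁.
So y₁ = 1.

1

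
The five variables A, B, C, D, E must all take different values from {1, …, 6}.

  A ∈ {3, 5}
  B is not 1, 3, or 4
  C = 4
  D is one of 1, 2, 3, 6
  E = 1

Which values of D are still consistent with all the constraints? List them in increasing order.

2, 3, 6

C has just one choice, so C = 4.
That leaves E = 1. Remove 1 from D.
No further eliminations apply; D can still be any of 2, 3, 6.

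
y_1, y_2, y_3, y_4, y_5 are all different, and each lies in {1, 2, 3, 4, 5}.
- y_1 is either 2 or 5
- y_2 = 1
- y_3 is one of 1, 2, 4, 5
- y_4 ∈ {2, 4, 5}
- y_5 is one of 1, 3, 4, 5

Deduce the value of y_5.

3

y_2 has just one choice, so y_2 = 1. Eliminate 1 elsewhere: y_3, y_5.
The 4 still-open variables draw from only 4 values {2, 3, 4, 5}, so each is used; only y_5 can be 3, hence y_5 = 3.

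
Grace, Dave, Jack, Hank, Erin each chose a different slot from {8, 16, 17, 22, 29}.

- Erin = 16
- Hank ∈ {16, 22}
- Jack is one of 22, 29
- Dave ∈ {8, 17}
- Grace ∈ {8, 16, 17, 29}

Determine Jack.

29

Erin has just one choice, so Erin = 16. Strike 16 from Grace, Hank.
Hank must be 22 (only option left). Remove 22 from Jack.
So Jack = 29.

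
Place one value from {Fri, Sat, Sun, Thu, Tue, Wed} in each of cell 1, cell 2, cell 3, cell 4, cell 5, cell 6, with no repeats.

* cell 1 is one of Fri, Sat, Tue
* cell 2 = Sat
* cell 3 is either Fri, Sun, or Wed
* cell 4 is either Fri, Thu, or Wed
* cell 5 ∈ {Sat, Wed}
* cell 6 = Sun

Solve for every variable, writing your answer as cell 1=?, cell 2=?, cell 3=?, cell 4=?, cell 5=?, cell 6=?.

cell 1=Tue, cell 2=Sat, cell 3=Fri, cell 4=Thu, cell 5=Wed, cell 6=Sun

cell 2 has just one choice, so cell 2 = Sat. So cell 1, cell 5 can't be Sat.
cell 5 must be Wed (only option left). Eliminate Wed elsewhere: cell 3, cell 4.
cell 6 must be Sun (only option left). So cell 3 can't be Sun.
cell 3's domain is down to {Fri}, so cell 3 = Fri. So cell 1, cell 4 can't be Fri.
cell 4 must be Thu (only option left).
That leaves cell 1 = Tue.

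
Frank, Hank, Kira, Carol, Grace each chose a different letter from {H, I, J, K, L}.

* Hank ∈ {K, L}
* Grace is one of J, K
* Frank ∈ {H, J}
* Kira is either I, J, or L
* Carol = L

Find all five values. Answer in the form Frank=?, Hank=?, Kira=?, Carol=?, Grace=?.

Frank=H, Hank=K, Kira=I, Carol=L, Grace=J

Carol's domain is down to {L}, so Carol = L. Eliminate L elsewhere: Hank, Kira.
Hank must be K (only option left). Remove K from Grace.
Grace's domain is down to {J}, so Grace = J. So Frank, Kira can't be J.
That leaves Frank = H.
Kira must be I (only option left).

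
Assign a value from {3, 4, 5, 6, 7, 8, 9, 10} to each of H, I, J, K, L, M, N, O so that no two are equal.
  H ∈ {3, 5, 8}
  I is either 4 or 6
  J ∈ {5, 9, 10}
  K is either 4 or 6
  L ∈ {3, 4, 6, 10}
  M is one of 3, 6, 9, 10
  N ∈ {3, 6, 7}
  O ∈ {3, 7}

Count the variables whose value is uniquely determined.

4

The 8 variables draw from only 8 values {3, 4, 5, 6, 7, 8, 9, 10}, so each is used; only H can be 8, hence H = 8.
The 7 still-open variables draw from only 7 values {3, 4, 5, 6, 7, 9, 10}, so each is used; only J can be 5, hence J = 5.
Among the 6 still-open variables, 9 fits only M (and all 6 values in {3, 4, 6, 7, 9, 10} must be used), so M = 9.
Among the 5 still-open variables, 10 fits only L (and all 5 values in {3, 4, 6, 7, 10} must be used), so L = 10.
I and K share exactly the 2 values {4, 6}; by pigeonhole those values go to them, so strike 4, 6 from N.
Determined: H=8, J=5, L=10, M=9. The other variables each still have more than one consistent value. That makes 4.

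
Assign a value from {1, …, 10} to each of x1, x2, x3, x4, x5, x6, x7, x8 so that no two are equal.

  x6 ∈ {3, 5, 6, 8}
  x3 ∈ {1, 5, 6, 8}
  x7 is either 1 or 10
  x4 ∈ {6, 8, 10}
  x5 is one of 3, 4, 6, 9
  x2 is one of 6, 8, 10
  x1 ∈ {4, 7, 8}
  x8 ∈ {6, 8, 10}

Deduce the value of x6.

The 3 variables x2, x4, x8 are confined to {6, 8, 10}, which locks those values in; drop them from x1, x3, x5, x6, x7.
x7 has just one choice, so x7 = 1. So x3 can't be 1.
x3's domain is down to {5}, so x3 = 5. Strike 5 from x6.
So x6 = 3.

3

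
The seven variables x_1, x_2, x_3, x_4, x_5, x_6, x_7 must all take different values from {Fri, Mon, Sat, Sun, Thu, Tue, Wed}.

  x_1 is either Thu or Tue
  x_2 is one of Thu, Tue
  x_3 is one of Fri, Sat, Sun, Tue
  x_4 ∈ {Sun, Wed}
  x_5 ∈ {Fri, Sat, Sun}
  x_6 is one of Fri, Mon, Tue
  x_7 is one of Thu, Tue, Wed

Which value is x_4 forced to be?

The 7 variables together cover exactly {Fri, Mon, Sat, Sun, Thu, Tue, Wed} — 7 values for 7 variables — and Mon appears only in x_6's list, so x_6 = Mon.
x_1 and x_2 share exactly the 2 values {Thu, Tue}; by pigeonhole those values go to them, so strike Thu, Tue from x_3, x_7.
x_7's domain is down to {Wed}, so x_7 = Wed. Eliminate Wed elsewhere: x_4.
So x_4 = Sun.

Sun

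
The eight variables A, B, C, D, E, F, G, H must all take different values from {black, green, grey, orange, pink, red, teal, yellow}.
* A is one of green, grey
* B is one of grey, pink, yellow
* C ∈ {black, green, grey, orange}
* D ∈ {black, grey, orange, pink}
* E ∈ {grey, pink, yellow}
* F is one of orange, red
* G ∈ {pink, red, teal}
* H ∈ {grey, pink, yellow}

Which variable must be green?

A

Among the 8 variables, teal fits only G (and all 8 values in {black, green, grey, orange, pink, red, teal, yellow} must be used), so G = teal.
The 7 still-open variables together cover exactly {black, green, grey, orange, pink, red, yellow} — 7 values for 7 variables — and red appears only in F's list, so F = red.
The 3 variables B, E, H are confined to {grey, pink, yellow}, which locks those values in; drop them from A, C, D.
So green goes to A.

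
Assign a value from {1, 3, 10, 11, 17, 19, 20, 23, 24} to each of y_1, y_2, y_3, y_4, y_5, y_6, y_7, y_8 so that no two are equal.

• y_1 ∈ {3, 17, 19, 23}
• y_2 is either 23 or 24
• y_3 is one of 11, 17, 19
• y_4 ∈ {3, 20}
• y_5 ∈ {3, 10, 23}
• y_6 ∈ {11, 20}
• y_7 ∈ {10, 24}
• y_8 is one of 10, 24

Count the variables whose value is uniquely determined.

The 2 variables y_7 and y_8 are confined to {10, 24}, which locks those values in; drop them from y_2, y_5.
y_2 has just one choice, so y_2 = 23. Eliminate 23 elsewhere: y_1, y_5.
y_5's domain is down to {3}, so y_5 = 3. Eliminate 3 elsewhere: y_1, y_4.
y_4 must be 20 (only option left). Eliminate 20 elsewhere: y_6.
y_6 must be 11 (only option left). Remove 11 from y_3.
Determined: y_2=23, y_4=20, y_5=3, y_6=11. The other variables each still have more than one consistent value. That makes 4.

4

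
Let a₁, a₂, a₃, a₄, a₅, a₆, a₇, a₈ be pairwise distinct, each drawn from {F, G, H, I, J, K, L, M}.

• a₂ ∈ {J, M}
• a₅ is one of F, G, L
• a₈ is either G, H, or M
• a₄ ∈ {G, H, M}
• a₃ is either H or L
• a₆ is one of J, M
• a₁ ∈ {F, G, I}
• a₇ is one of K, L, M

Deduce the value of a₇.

K

The 8 variables draw from only 8 values {F, G, H, I, J, K, L, M}, so each is used; only a₁ can be I, hence a₁ = I.
The 7 still-open variables draw from only 7 values {F, G, H, J, K, L, M}, so each is used; only a₅ can be F, hence a₅ = F.
The 6 still-open variables draw from only 6 values {G, H, J, K, L, M}, so each is used; only a₇ can be K, hence a₇ = K.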